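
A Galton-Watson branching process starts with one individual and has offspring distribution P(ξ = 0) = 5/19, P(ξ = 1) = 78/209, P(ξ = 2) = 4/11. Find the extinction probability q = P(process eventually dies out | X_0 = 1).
q = 55/76

The pgf is f(s) = 5/19 + 78/209·s + 4/11·s². The extinction probability q is the smallest fixed point of f in [0, 1]. Setting s = f(s):
  4/11·s² + (78/209 − 1)·s + 5/19 = 0
  4/11·s² − (5/19 + 4/11)·s + 5/19 = 0
which factors as (s − 1)·(4/11·s − 5/19) = 0, giving roots s = 1 and s = (5/19)/(4/11) = 55/76.
Mean offspring μ = 78/209 + 2·4/11 = 230/209 > 1 (supercritical), so q < 1. The extinction probability is the smaller root: q = (5/19)/(4/11) = 55/76.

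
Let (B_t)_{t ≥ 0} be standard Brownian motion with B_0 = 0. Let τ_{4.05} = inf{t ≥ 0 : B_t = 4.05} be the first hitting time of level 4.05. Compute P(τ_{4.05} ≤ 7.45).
P(τ_{4.05} ≤ 7.45) = 2(1 − Φ(4.05/√7.45)) = 2(1 − Φ(1.4838)) ≈ 0.1379

By the reflection principle for standard BM, P(τ_b ≤ t) = 2 · P(B_t ≥ b). Since B_t ~ N(0, t), P(B_t ≥ 4.05) = 1 − Φ(4.05/√t) = 1 − Φ(4.05/√7.45) = 1 − Φ(1.4838) ≈ 0.06893. Doubling: P(τ_{4.05} ≤ 7.45) ≈ 2 · 0.06893 = 0.13786 ≈ 0.1379.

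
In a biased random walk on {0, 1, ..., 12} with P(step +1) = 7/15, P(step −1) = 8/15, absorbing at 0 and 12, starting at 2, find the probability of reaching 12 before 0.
P(hit 12 before 0) = (1 − (8/7)^2) / (1 − (8/7)^12) = 282475249/3658545969

Let u_k denote P(reach 12 before 0 | start at k). Boundary: u_0 = 0, u_12 = 1. Recurrence: u_k = 7/15·u_{k+1} + 8/15·u_{k-1} for 1 ≤ k ≤ 11. Try u_k = A + B·r^k with r = q/p = (8/15)/(7/15) = 8/7. Substitution satisfies the recurrence; boundary conditions give:
  u_k = (1 − r^k) / (1 − r^N) = (1 − (8/7)^2) / (1 − (8/7)^12) = 282475249/3658545969.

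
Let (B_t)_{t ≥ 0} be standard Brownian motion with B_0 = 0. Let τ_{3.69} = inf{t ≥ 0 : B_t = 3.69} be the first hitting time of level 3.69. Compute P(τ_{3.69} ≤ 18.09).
P(τ_{3.69} ≤ 18.09) = 2(1 − Φ(3.69/√18.09)) = 2(1 − Φ(0.8676)) ≈ 0.3856

By the reflection principle for standard BM, P(τ_b ≤ t) = 2 · P(B_t ≥ b). Since B_t ~ N(0, t), P(B_t ≥ 3.69) = 1 − Φ(3.69/√t) = 1 − Φ(3.69/√18.09) = 1 − Φ(0.8676) ≈ 0.19281. Doubling: P(τ_{3.69} ≤ 18.09) ≈ 2 · 0.19281 = 0.38562 ≈ 0.3856.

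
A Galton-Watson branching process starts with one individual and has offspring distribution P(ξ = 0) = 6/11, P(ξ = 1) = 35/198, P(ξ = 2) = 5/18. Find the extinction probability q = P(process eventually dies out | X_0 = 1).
q = 1

Mean offspring μ = 0·6/11 + 1·35/198 + 2·5/18 = 145/198 ≤ 1. For μ ≤ 1 with offspring not concentrated at 1, the Galton-Watson process goes extinct almost surely, so q = 1.
(Algebraic check: The pgf is f(s) = 6/11 + 35/198·s + 5/18·s². The extinction probability q is the smallest fixed point of f in [0, 1]. Setting s = f(s):
  5/18·s² + (35/198 − 1)·s + 6/11 = 0
  5/18·s² − (6/11 + 5/18)·s + 6/11 = 0
which factors as (s − 1)·(5/18·s − 6/11) = 0, giving roots s = 1 and s = (6/11)/(5/18) = 108/55. Since 108/55 ≥ 1, the smallest root in [0, 1] is s = 1.)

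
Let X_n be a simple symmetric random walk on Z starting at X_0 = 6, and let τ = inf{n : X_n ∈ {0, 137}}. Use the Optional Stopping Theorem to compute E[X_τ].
E[X_τ] = 6

X_n is a martingale and τ is a bounded-mean stopping time (indeed τ is finite a.s. with bounded expectation since the walk is in a bounded region). By the OST, E[X_τ] = E[X_0] = 6. Equivalently: E[X_τ] = 137 · P(hit 137 first) + 0 · P(hit 0 first) = 137 · (6/137) = 6.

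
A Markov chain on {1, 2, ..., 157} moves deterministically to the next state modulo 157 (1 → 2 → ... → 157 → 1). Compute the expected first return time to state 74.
E[T_74 | X_0 = 74] = 157

The chain cycles deterministically, so starting at state 74 it returns in exactly 157 steps. Equivalently, the stationary distribution is uniform π_j = 1/157 for every state j, so by Kac's formula E[T_74] = 1/π_74 = 157.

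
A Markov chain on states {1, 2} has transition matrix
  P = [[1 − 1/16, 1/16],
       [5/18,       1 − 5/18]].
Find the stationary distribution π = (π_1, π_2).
π_1 = 40/49, π_2 = 9/49

Solve πP = π with π_1 + π_2 = 1. From πP = π: π_1 · (1 − 1/16) + π_2 · 5/18 = π_1 ⇒ π_2 · 5/18 = π_1 · 1/16 ⇒ π_2/π_1 = (1/16)/(5/18) = 9/40. Together with π_1 + π_2 = 1:
  π_1 = (5/18)/(1/16 + 5/18) = (5/18)/(49/144) = 40/49,
  π_2 = (1/16)/(1/16 + 5/18) = (1/16)/(49/144) = 9/49.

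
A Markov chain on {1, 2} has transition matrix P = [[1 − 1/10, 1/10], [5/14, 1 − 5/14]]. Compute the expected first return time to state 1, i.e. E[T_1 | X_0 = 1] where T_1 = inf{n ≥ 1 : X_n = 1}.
E[T_1 | X_0 = 1] = 1/π_1 = 32/25

For an irreducible recurrent Markov chain with stationary distribution π, E[T_i | X_0 = i] = 1/π_i (Kac's formula). Here π_1 = (5/14)/(1/10 + 5/14) = (5/14)/(16/35) = 25/32, so E[T_1 | X_0 = 1] = 1/π_1 = (1/10 + 5/14)/(5/14) = (16/35)/(5/14) = 32/25.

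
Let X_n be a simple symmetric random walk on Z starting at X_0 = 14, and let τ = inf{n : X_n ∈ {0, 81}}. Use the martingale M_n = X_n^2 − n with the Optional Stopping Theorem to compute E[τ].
E[τ] = 938

M_n = X_n^2 − n is a martingale (since E[X_{n+1}^2 | F_n] = X_n^2 + 1). By OST (τ has finite mean in a bounded region), E[M_τ] = E[M_0] = X_0^2 − 0 = 14^2 = 196. Also E[M_τ] = E[X_τ^2] − E[τ]. The walk exits at 0 or 81, with P(hit 81 first) = 14/81, so E[X_τ^2] = 81^2 · 14/81 + 0 = 1134. Thus E[τ] = E[X_τ^2] − E[M_τ] = 1134 − 196 = 938 = 14(81 − 14) = 938.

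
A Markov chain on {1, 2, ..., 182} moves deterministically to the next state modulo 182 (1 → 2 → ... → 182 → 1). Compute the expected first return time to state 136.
E[T_136 | X_0 = 136] = 182

The chain cycles deterministically, so starting at state 136 it returns in exactly 182 steps. Equivalently, the stationary distribution is uniform π_j = 1/182 for every state j, so by Kac's formula E[T_136] = 1/π_136 = 182.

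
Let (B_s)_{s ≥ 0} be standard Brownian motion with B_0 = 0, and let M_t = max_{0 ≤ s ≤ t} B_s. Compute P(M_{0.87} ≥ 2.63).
P(M_{0.87} ≥ 2.63) = 2·P(B_{0.87} ≥ 2.63) = 2(1 − Φ(2.63/√0.87)) ≈ 0.0048

By the reflection principle for Brownian motion, P(M_t ≥ a) = 2 · P(B_t ≥ a) for a ≥ 0. Since B_t ~ N(0, t), P(B_t ≥ 2.63) = 1 − Φ(2.63/√t) = 1 − Φ(2.63/√0.87) = 1 − Φ(2.8197). So
  P(M_{0.87} ≥ 2.63) = 2(1 − Φ(2.8197)) ≈ 0.0048.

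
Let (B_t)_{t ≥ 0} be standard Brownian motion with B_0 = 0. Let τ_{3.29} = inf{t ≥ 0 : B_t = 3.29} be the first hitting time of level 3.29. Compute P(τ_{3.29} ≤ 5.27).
P(τ_{3.29} ≤ 5.27) = 2(1 − Φ(3.29/√5.27)) = 2(1 − Φ(1.4331)) ≈ 0.1518

By the reflection principle for standard BM, P(τ_b ≤ t) = 2 · P(B_t ≥ b). Since B_t ~ N(0, t), P(B_t ≥ 3.29) = 1 − Φ(3.29/√t) = 1 − Φ(3.29/√5.27) = 1 − Φ(1.4331) ≈ 0.07591. Doubling: P(τ_{3.29} ≤ 5.27) ≈ 2 · 0.07591 = 0.15182 ≈ 0.1518.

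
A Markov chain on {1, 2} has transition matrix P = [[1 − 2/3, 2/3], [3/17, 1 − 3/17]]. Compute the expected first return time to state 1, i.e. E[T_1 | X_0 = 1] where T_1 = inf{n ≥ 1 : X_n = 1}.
E[T_1 | X_0 = 1] = 1/π_1 = 43/9

For an irreducible recurrent Markov chain with stationary distribution π, E[T_i | X_0 = i] = 1/π_i (Kac's formula). Here π_1 = (3/17)/(2/3 + 3/17) = (3/17)/(43/51) = 9/43, so E[T_1 | X_0 = 1] = 1/π_1 = (2/3 + 3/17)/(3/17) = (43/51)/(3/17) = 43/9.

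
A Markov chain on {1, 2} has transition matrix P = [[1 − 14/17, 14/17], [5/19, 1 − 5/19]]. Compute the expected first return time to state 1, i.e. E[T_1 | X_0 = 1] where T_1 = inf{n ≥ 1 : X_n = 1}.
E[T_1 | X_0 = 1] = 1/π_1 = 351/85

For an irreducible recurrent Markov chain with stationary distribution π, E[T_i | X_0 = i] = 1/π_i (Kac's formula). Here π_1 = (5/19)/(14/17 + 5/19) = (5/19)/(351/323) = 85/351, so E[T_1 | X_0 = 1] = 1/π_1 = (14/17 + 5/19)/(5/19) = (351/323)/(5/19) = 351/85.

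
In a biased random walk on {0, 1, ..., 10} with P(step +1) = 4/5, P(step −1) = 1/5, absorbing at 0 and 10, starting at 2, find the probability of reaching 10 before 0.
P(hit 10 before 0) = (1 − (1/4)^2) / (1 − (1/4)^10) = 65536/69905

Let u_k denote P(reach 10 before 0 | start at k). Boundary: u_0 = 0, u_10 = 1. Recurrence: u_k = 4/5·u_{k+1} + 1/5·u_{k-1} for 1 ≤ k ≤ 9. Try u_k = A + B·r^k with r = q/p = (1/5)/(4/5) = 1/4. Substitution satisfies the recurrence; boundary conditions give:
  u_k = (1 − r^k) / (1 − r^N) = (1 − (1/4)^2) / (1 − (1/4)^10) = 65536/69905.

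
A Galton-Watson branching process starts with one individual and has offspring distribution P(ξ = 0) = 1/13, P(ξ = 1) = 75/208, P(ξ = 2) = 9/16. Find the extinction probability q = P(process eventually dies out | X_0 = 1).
q = 16/117

The pgf is f(s) = 1/13 + 75/208·s + 9/16·s². The extinction probability q is the smallest fixed point of f in [0, 1]. Setting s = f(s):
  9/16·s² + (75/208 − 1)·s + 1/13 = 0
  9/16·s² − (1/13 + 9/16)·s + 1/13 = 0
which factors as (s − 1)·(9/16·s − 1/13) = 0, giving roots s = 1 and s = (1/13)/(9/16) = 16/117.
Mean offspring μ = 75/208 + 2·9/16 = 309/208 > 1 (supercritical), so q < 1. The extinction probability is the smaller root: q = (1/13)/(9/16) = 16/117.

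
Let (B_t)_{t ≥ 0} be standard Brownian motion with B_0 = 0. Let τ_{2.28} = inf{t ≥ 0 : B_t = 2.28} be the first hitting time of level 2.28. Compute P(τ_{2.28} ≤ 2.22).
P(τ_{2.28} ≤ 2.22) = 2(1 − Φ(2.28/√2.22)) = 2(1 − Φ(1.5302)) ≈ 0.1260

By the reflection principle for standard BM, P(τ_b ≤ t) = 2 · P(B_t ≥ b). Since B_t ~ N(0, t), P(B_t ≥ 2.28) = 1 − Φ(2.28/√t) = 1 − Φ(2.28/√2.22) = 1 − Φ(1.5302) ≈ 0.06298. Doubling: P(τ_{2.28} ≤ 2.22) ≈ 2 · 0.06298 = 0.12596 ≈ 0.1260.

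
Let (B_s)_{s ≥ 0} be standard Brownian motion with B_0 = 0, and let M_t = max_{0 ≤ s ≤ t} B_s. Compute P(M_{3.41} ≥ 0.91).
P(M_{3.41} ≥ 0.91) = 2·P(B_{3.41} ≥ 0.91) = 2(1 − Φ(0.91/√3.41)) ≈ 0.6222

By the reflection principle for Brownian motion, P(M_t ≥ a) = 2 · P(B_t ≥ a) for a ≥ 0. Since B_t ~ N(0, t), P(B_t ≥ 0.91) = 1 − Φ(0.91/√t) = 1 − Φ(0.91/√3.41) = 1 − Φ(0.4928). So
  P(M_{3.41} ≥ 0.91) = 2(1 − Φ(0.4928)) ≈ 0.6222.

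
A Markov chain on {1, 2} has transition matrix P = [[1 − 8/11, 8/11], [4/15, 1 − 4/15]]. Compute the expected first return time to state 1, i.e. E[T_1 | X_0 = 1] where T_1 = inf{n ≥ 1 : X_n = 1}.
E[T_1 | X_0 = 1] = 1/π_1 = 41/11

For an irreducible recurrent Markov chain with stationary distribution π, E[T_i | X_0 = i] = 1/π_i (Kac's formula). Here π_1 = (4/15)/(8/11 + 4/15) = (4/15)/(164/165) = 11/41, so E[T_1 | X_0 = 1] = 1/π_1 = (8/11 + 4/15)/(4/15) = (164/165)/(4/15) = 41/11.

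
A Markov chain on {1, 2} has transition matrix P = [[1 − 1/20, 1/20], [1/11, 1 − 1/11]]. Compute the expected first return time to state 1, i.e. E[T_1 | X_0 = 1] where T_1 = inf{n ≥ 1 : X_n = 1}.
E[T_1 | X_0 = 1] = 1/π_1 = 31/20

For an irreducible recurrent Markov chain with stationary distribution π, E[T_i | X_0 = i] = 1/π_i (Kac's formula). Here π_1 = (1/11)/(1/20 + 1/11) = (1/11)/(31/220) = 20/31, so E[T_1 | X_0 = 1] = 1/π_1 = (1/20 + 1/11)/(1/11) = (31/220)/(1/11) = 31/20.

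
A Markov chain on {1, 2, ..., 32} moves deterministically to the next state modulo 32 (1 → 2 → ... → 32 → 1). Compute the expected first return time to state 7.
E[T_7 | X_0 = 7] = 32

The chain cycles deterministically, so starting at state 7 it returns in exactly 32 steps. Equivalently, the stationary distribution is uniform π_j = 1/32 for every state j, so by Kac's formula E[T_7] = 1/π_7 = 32.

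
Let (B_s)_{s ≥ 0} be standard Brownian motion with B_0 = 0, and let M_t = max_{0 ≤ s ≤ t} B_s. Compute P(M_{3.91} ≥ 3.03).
P(M_{3.91} ≥ 3.03) = 2·P(B_{3.91} ≥ 3.03) = 2(1 − Φ(3.03/√3.91)) ≈ 0.1254

By the reflection principle for Brownian motion, P(M_t ≥ a) = 2 · P(B_t ≥ a) for a ≥ 0. Since B_t ~ N(0, t), P(B_t ≥ 3.03) = 1 − Φ(3.03/√t) = 1 − Φ(3.03/√3.91) = 1 − Φ(1.5323). So
  P(M_{3.91} ≥ 3.03) = 2(1 − Φ(1.5323)) ≈ 0.1254.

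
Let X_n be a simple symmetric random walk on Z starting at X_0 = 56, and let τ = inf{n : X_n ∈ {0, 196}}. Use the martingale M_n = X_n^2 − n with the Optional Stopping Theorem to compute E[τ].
E[τ] = 7840

M_n = X_n^2 − n is a martingale (since E[X_{n+1}^2 | F_n] = X_n^2 + 1). By OST (τ has finite mean in a bounded region), E[M_τ] = E[M_0] = X_0^2 − 0 = 56^2 = 3136. Also E[M_τ] = E[X_τ^2] − E[τ]. The walk exits at 0 or 196, with P(hit 196 first) = 56/196, so E[X_τ^2] = 196^2 · 56/196 + 0 = 10976. Thus E[τ] = E[X_τ^2] − E[M_τ] = 10976 − 3136 = 7840 = 56(196 − 56) = 7840.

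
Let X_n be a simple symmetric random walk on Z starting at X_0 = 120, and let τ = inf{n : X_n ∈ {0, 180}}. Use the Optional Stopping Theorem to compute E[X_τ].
E[X_τ] = 120

X_n is a martingale and τ is a bounded-mean stopping time (indeed τ is finite a.s. with bounded expectation since the walk is in a bounded region). By the OST, E[X_τ] = E[X_0] = 120. Equivalently: E[X_τ] = 180 · P(hit 180 first) + 0 · P(hit 0 first) = 180 · (120/180) = 120.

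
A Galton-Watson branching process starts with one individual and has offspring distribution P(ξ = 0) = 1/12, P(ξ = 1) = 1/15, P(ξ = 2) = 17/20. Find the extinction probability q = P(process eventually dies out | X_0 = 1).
q = 5/51

The pgf is f(s) = 1/12 + 1/15·s + 17/20·s². The extinction probability q is the smallest fixed point of f in [0, 1]. Setting s = f(s):
  17/20·s² + (1/15 − 1)·s + 1/12 = 0
  17/20·s² − (1/12 + 17/20)·s + 1/12 = 0
which factors as (s − 1)·(17/20·s − 1/12) = 0, giving roots s = 1 and s = (1/12)/(17/20) = 5/51.
Mean offspring μ = 1/15 + 2·17/20 = 53/30 > 1 (supercritical), so q < 1. The extinction probability is the smaller root: q = (1/12)/(17/20) = 5/51.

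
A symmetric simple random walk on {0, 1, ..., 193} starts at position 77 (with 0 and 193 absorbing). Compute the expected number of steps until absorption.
E[τ | X_0 = 77] = 8932

Let v_k = E[τ | X_0 = k]. Boundary: v_0 = v_193 = 0. Recurrence: v_k = 1 + (v_{k-1} + v_{k+1})/2 for 1 ≤ k ≤ 192. The particular solution to v_k − (v_{k-1} + v_{k+1})/2 = 1 is v_k = −k^2. Adding homogeneous solution A + B k and matching boundaries gives v_k = k (193 − k). Substituting k = 77: v_77 = 77 · 116 = 8932.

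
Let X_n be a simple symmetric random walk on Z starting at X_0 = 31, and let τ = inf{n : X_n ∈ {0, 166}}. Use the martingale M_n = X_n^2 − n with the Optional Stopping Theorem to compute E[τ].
E[τ] = 4185

M_n = X_n^2 − n is a martingale (since E[X_{n+1}^2 | F_n] = X_n^2 + 1). By OST (τ has finite mean in a bounded region), E[M_τ] = E[M_0] = X_0^2 − 0 = 31^2 = 961. Also E[M_τ] = E[X_τ^2] − E[τ]. The walk exits at 0 or 166, with P(hit 166 first) = 31/166, so E[X_τ^2] = 166^2 · 31/166 + 0 = 5146. Thus E[τ] = E[X_τ^2] − E[M_τ] = 5146 − 961 = 4185 = 31(166 − 31) = 4185.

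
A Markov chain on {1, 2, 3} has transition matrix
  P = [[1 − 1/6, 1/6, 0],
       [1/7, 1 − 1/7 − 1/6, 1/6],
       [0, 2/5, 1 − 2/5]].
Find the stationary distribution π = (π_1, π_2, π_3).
π = (72/191, 84/191, 35/191)

This is a birth-death chain on three states, which satisfies detailed balance: π_1 · P_{12} = π_2 · P_{21} and π_2 · P_{23} = π_3 · P_{32}.
From π_1 · 1/6 = π_2 · 1/7: π_2/π_1 = (1/6)/(1/7) = 7/6.
From π_2 · 1/6 = π_3 · 2/5: π_3/π_2 = (1/6)/(2/5) = 5/12.
Take π_1 proportional to 1; then unnormalized π = (1, 7/6, 35/72). Normalize by dividing by the sum 191/72:
  π = (72/191, 84/191, 35/191).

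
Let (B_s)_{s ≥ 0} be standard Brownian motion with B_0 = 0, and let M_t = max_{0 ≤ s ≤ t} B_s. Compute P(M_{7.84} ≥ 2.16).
P(M_{7.84} ≥ 2.16) = 2·P(B_{7.84} ≥ 2.16) = 2(1 − Φ(2.16/√7.84)) ≈ 0.4405

By the reflection principle for Brownian motion, P(M_t ≥ a) = 2 · P(B_t ≥ a) for a ≥ 0. Since B_t ~ N(0, t), P(B_t ≥ 2.16) = 1 − Φ(2.16/√t) = 1 − Φ(2.16/√7.84) = 1 − Φ(0.7714). So
  P(M_{7.84} ≥ 2.16) = 2(1 − Φ(0.7714)) ≈ 0.4405.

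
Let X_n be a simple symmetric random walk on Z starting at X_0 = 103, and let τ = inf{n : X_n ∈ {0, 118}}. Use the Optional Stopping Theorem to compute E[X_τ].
E[X_τ] = 103

X_n is a martingale and τ is a bounded-mean stopping time (indeed τ is finite a.s. with bounded expectation since the walk is in a bounded region). By the OST, E[X_τ] = E[X_0] = 103. Equivalently: E[X_τ] = 118 · P(hit 118 first) + 0 · P(hit 0 first) = 118 · (103/118) = 103.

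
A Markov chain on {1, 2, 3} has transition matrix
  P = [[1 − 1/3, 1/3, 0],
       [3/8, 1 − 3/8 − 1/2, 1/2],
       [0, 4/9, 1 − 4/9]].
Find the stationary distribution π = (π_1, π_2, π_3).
π = (9/26, 4/13, 9/26)

This is a birth-death chain on three states, which satisfies detailed balance: π_1 · P_{12} = π_2 · P_{21} and π_2 · P_{23} = π_3 · P_{32}.
From π_1 · 1/3 = π_2 · 3/8: π_2/π_1 = (1/3)/(3/8) = 8/9.
From π_2 · 1/2 = π_3 · 4/9: π_3/π_2 = (1/2)/(4/9) = 9/8.
Take π_1 proportional to 1; then unnormalized π = (1, 8/9, 1). Normalize by dividing by the sum 26/9:
  π = (9/26, 4/13, 9/26).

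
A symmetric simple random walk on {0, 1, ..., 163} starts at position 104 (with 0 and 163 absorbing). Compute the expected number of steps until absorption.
E[τ | X_0 = 104] = 6136

Let v_k = E[τ | X_0 = k]. Boundary: v_0 = v_163 = 0. Recurrence: v_k = 1 + (v_{k-1} + v_{k+1})/2 for 1 ≤ k ≤ 162. The particular solution to v_k − (v_{k-1} + v_{k+1})/2 = 1 is v_k = −k^2. Adding homogeneous solution A + B k and matching boundaries gives v_k = k (163 − k). Substituting k = 104: v_104 = 104 · 59 = 6136.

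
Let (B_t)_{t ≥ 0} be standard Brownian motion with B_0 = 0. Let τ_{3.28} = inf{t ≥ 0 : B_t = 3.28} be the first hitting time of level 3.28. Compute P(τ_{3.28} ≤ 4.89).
P(τ_{3.28} ≤ 4.89) = 2(1 − Φ(3.28/√4.89)) = 2(1 − Φ(1.4833)) ≈ 0.1380

By the reflection principle for standard BM, P(τ_b ≤ t) = 2 · P(B_t ≥ b). Since B_t ~ N(0, t), P(B_t ≥ 3.28) = 1 − Φ(3.28/√t) = 1 − Φ(3.28/√4.89) = 1 − Φ(1.4833) ≈ 0.06900. Doubling: P(τ_{3.28} ≤ 4.89) ≈ 2 · 0.06900 = 0.13800 ≈ 0.1380.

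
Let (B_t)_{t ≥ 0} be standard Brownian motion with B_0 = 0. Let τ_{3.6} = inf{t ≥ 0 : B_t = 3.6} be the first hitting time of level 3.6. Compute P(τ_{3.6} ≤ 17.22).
P(τ_{3.6} ≤ 17.22) = 2(1 − Φ(3.6/√17.22)) = 2(1 − Φ(0.8675)) ≈ 0.3857

By the reflection principle for standard BM, P(τ_b ≤ t) = 2 · P(B_t ≥ b). Since B_t ~ N(0, t), P(B_t ≥ 3.6) = 1 − Φ(3.6/√t) = 1 − Φ(3.6/√17.22) = 1 − Φ(0.8675) ≈ 0.19283. Doubling: P(τ_{3.6} ≤ 17.22) ≈ 2 · 0.19283 = 0.38566 ≈ 0.3857.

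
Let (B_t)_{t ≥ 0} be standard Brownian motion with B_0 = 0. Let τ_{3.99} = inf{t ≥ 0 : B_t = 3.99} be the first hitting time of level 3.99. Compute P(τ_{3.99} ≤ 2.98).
P(τ_{3.99} ≤ 2.98) = 2(1 − Φ(3.99/√2.98)) = 2(1 − Φ(2.3113)) ≈ 0.0208

By the reflection principle for standard BM, P(τ_b ≤ t) = 2 · P(B_t ≥ b). Since B_t ~ N(0, t), P(B_t ≥ 3.99) = 1 − Φ(3.99/√t) = 1 − Φ(3.99/√2.98) = 1 − Φ(2.3113) ≈ 0.01041. Doubling: P(τ_{3.99} ≤ 2.98) ≈ 2 · 0.01041 = 0.02082 ≈ 0.0208.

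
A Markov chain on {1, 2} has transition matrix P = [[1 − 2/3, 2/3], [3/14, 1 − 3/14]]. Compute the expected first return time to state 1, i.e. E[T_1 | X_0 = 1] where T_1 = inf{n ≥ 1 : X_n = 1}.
E[T_1 | X_0 = 1] = 1/π_1 = 37/9

For an irreducible recurrent Markov chain with stationary distribution π, E[T_i | X_0 = i] = 1/π_i (Kac's formula). Here π_1 = (3/14)/(2/3 + 3/14) = (3/14)/(37/42) = 9/37, so E[T_1 | X_0 = 1] = 1/π_1 = (2/3 + 3/14)/(3/14) = (37/42)/(3/14) = 37/9.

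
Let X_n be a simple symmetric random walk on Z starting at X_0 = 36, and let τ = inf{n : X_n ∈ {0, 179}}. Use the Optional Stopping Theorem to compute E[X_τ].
E[X_τ] = 36

X_n is a martingale and τ is a bounded-mean stopping time (indeed τ is finite a.s. with bounded expectation since the walk is in a bounded region). By the OST, E[X_τ] = E[X_0] = 36. Equivalently: E[X_τ] = 179 · P(hit 179 first) + 0 · P(hit 0 first) = 179 · (36/179) = 36.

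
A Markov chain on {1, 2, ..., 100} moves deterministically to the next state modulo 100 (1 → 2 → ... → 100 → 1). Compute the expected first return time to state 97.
E[T_97 | X_0 = 97] = 100

The chain cycles deterministically, so starting at state 97 it returns in exactly 100 steps. Equivalently, the stationary distribution is uniform π_j = 1/100 for every state j, so by Kac's formula E[T_97] = 1/π_97 = 100.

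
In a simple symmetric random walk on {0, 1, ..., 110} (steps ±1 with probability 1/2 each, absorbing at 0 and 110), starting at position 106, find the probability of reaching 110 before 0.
P(hit 110 before 0) = 106/110 = 53/55

Let u_k = P(hit 110 before 0 | start at k). Then u_0 = 0, u_110 = 1, and u_k = u_{k-1}/2 + u_{k+1}/2 for 1 ≤ k ≤ 109. This harmonic recurrence is solved by u_k = k/110, giving u_106 = 106/110 = 53/55.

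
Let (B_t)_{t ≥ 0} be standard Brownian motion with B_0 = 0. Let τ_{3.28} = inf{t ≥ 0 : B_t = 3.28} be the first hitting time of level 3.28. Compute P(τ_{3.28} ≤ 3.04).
P(τ_{3.28} ≤ 3.04) = 2(1 − Φ(3.28/√3.04)) = 2(1 − Φ(1.8812)) ≈ 0.0599

By the reflection principle for standard BM, P(τ_b ≤ t) = 2 · P(B_t ≥ b). Since B_t ~ N(0, t), P(B_t ≥ 3.28) = 1 − Φ(3.28/√t) = 1 − Φ(3.28/√3.04) = 1 − Φ(1.8812) ≈ 0.02997. Doubling: P(τ_{3.28} ≤ 3.04) ≈ 2 · 0.02997 = 0.05994 ≈ 0.0599.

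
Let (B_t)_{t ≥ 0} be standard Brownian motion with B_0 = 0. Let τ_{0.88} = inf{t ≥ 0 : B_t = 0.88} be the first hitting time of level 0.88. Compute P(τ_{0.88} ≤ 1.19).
P(τ_{0.88} ≤ 1.19) = 2(1 − Φ(0.88/√1.19)) = 2(1 − Φ(0.8067)) ≈ 0.4198

By the reflection principle for standard BM, P(τ_b ≤ t) = 2 · P(B_t ≥ b). Since B_t ~ N(0, t), P(B_t ≥ 0.88) = 1 − Φ(0.88/√t) = 1 − Φ(0.88/√1.19) = 1 − Φ(0.8067) ≈ 0.20992. Doubling: P(τ_{0.88} ≤ 1.19) ≈ 2 · 0.20992 = 0.41984 ≈ 0.4198.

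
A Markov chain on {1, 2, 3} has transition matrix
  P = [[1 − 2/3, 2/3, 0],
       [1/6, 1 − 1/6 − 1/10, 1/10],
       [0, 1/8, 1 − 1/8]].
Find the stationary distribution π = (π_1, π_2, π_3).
π = (5/41, 20/41, 16/41)

This is a birth-death chain on three states, which satisfies detailed balance: π_1 · P_{12} = π_2 · P_{21} and π_2 · P_{23} = π_3 · P_{32}.
From π_1 · 2/3 = π_2 · 1/6: π_2/π_1 = (2/3)/(1/6) = 4.
From π_2 · 1/10 = π_3 · 1/8: π_3/π_2 = (1/10)/(1/8) = 4/5.
Take π_1 proportional to 1; then unnormalized π = (1, 4, 16/5). Normalize by dividing by the sum 41/5:
  π = (5/41, 20/41, 16/41).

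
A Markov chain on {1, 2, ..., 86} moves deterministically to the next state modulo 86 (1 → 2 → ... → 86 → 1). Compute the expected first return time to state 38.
E[T_38 | X_0 = 38] = 86

The chain cycles deterministically, so starting at state 38 it returns in exactly 86 steps. Equivalently, the stationary distribution is uniform π_j = 1/86 for every state j, so by Kac's formula E[T_38] = 1/π_38 = 86.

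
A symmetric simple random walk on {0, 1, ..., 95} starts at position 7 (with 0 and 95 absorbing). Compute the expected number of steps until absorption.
E[τ | X_0 = 7] = 616

Let v_k = E[τ | X_0 = k]. Boundary: v_0 = v_95 = 0. Recurrence: v_k = 1 + (v_{k-1} + v_{k+1})/2 for 1 ≤ k ≤ 94. The particular solution to v_k − (v_{k-1} + v_{k+1})/2 = 1 is v_k = −k^2. Adding homogeneous solution A + B k and matching boundaries gives v_k = k (95 − k). Substituting k = 7: v_7 = 7 · 88 = 616.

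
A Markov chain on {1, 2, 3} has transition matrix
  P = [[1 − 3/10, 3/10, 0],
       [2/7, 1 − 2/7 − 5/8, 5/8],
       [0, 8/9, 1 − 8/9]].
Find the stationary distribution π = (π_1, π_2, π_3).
π = (1280/3569, 1344/3569, 945/3569)

This is a birth-death chain on three states, which satisfies detailed balance: π_1 · P_{12} = π_2 · P_{21} and π_2 · P_{23} = π_3 · P_{32}.
From π_1 · 3/10 = π_2 · 2/7: π_2/π_1 = (3/10)/(2/7) = 21/20.
From π_2 · 5/8 = π_3 · 8/9: π_3/π_2 = (5/8)/(8/9) = 45/64.
Take π_1 proportional to 1; then unnormalized π = (1, 21/20, 189/256). Normalize by dividing by the sum 3569/1280:
  π = (1280/3569, 1344/3569, 945/3569).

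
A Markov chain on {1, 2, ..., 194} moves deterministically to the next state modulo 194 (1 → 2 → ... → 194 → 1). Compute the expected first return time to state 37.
E[T_37 | X_0 = 37] = 194

The chain cycles deterministically, so starting at state 37 it returns in exactly 194 steps. Equivalently, the stationary distribution is uniform π_j = 1/194 for every state j, so by Kac's formula E[T_37] = 1/π_37 = 194.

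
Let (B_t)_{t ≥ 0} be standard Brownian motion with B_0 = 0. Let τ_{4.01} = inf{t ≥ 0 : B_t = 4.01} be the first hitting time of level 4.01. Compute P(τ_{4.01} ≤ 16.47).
P(τ_{4.01} ≤ 16.47) = 2(1 − Φ(4.01/√16.47)) = 2(1 − Φ(0.9881)) ≈ 0.3231

By the reflection principle for standard BM, P(τ_b ≤ t) = 2 · P(B_t ≥ b). Since B_t ~ N(0, t), P(B_t ≥ 4.01) = 1 − Φ(4.01/√t) = 1 − Φ(4.01/√16.47) = 1 − Φ(0.9881) ≈ 0.16155. Doubling: P(τ_{4.01} ≤ 16.47) ≈ 2 · 0.16155 = 0.32310 ≈ 0.3231.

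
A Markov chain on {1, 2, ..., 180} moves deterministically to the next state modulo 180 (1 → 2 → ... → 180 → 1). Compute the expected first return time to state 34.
E[T_34 | X_0 = 34] = 180

The chain cycles deterministically, so starting at state 34 it returns in exactly 180 steps. Equivalently, the stationary distribution is uniform π_j = 1/180 for every state j, so by Kac's formula E[T_34] = 1/π_34 = 180.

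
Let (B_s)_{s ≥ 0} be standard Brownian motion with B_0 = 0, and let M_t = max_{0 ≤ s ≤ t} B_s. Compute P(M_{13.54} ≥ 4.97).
P(M_{13.54} ≥ 4.97) = 2·P(B_{13.54} ≥ 4.97) = 2(1 − Φ(4.97/√13.54)) ≈ 0.1768

By the reflection principle for Brownian motion, P(M_t ≥ a) = 2 · P(B_t ≥ a) for a ≥ 0. Since B_t ~ N(0, t), P(B_t ≥ 4.97) = 1 − Φ(4.97/√t) = 1 − Φ(4.97/√13.54) = 1 − Φ(1.3507). So
  P(M_{13.54} ≥ 4.97) = 2(1 − Φ(1.3507)) ≈ 0.1768.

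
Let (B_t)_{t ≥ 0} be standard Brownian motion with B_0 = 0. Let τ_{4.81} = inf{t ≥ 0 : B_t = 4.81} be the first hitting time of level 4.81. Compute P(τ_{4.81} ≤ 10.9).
P(τ_{4.81} ≤ 10.9) = 2(1 − Φ(4.81/√10.9)) = 2(1 − Φ(1.4569)) ≈ 0.1451

By the reflection principle for standard BM, P(τ_b ≤ t) = 2 · P(B_t ≥ b). Since B_t ~ N(0, t), P(B_t ≥ 4.81) = 1 − Φ(4.81/√t) = 1 − Φ(4.81/√10.9) = 1 − Φ(1.4569) ≈ 0.07257. Doubling: P(τ_{4.81} ≤ 10.9) ≈ 2 · 0.07257 = 0.14514 ≈ 0.1451.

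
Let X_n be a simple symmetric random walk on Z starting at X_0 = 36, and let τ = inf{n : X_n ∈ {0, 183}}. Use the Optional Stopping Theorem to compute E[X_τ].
E[X_τ] = 36

X_n is a martingale and τ is a bounded-mean stopping time (indeed τ is finite a.s. with bounded expectation since the walk is in a bounded region). By the OST, E[X_τ] = E[X_0] = 36. Equivalently: E[X_τ] = 183 · P(hit 183 first) + 0 · P(hit 0 first) = 183 · (36/183) = 36.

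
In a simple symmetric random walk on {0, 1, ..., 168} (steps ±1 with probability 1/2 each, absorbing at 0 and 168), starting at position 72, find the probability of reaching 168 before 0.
P(hit 168 before 0) = 72/168 = 3/7

Let u_k = P(hit 168 before 0 | start at k). Then u_0 = 0, u_168 = 1, and u_k = u_{k-1}/2 + u_{k+1}/2 for 1 ≤ k ≤ 167. This harmonic recurrence is solved by u_k = k/168, giving u_72 = 72/168 = 3/7.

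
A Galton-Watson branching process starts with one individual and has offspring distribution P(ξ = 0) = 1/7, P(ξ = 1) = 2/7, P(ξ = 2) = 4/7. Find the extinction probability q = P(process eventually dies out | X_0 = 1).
q = 1/4

The pgf is f(s) = 1/7 + 2/7·s + 4/7·s². The extinction probability q is the smallest fixed point of f in [0, 1]. Setting s = f(s):
  4/7·s² + (2/7 − 1)·s + 1/7 = 0
  4/7·s² − (1/7 + 4/7)·s + 1/7 = 0
which factors as (s − 1)·(4/7·s − 1/7) = 0, giving roots s = 1 and s = (1/7)/(4/7) = 1/4.
Mean offspring μ = 2/7 + 2·4/7 = 10/7 > 1 (supercritical), so q < 1. The extinction probability is the smaller root: q = (1/7)/(4/7) = 1/4.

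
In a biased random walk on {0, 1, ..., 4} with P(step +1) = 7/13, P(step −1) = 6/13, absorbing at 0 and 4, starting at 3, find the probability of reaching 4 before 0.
P(hit 4 before 0) = (1 − (6/7)^3) / (1 − (6/7)^4) = 889/1105

Let u_k denote P(reach 4 before 0 | start at k). Boundary: u_0 = 0, u_4 = 1. Recurrence: u_k = 7/13·u_{k+1} + 6/13·u_{k-1} for 1 ≤ k ≤ 3. Try u_k = A + B·r^k with r = q/p = (6/13)/(7/13) = 6/7. Substitution satisfies the recurrence; boundary conditions give:
  u_k = (1 − r^k) / (1 − r^N) = (1 − (6/7)^3) / (1 − (6/7)^4) = 889/1105.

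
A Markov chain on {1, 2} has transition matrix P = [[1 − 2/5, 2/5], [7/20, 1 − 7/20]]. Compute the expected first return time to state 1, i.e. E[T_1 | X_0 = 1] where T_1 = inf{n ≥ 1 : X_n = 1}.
E[T_1 | X_0 = 1] = 1/π_1 = 15/7

For an irreducible recurrent Markov chain with stationary distribution π, E[T_i | X_0 = i] = 1/π_i (Kac's formula). Here π_1 = (7/20)/(2/5 + 7/20) = (7/20)/(3/4) = 7/15, so E[T_1 | X_0 = 1] = 1/π_1 = (2/5 + 7/20)/(7/20) = (3/4)/(7/20) = 15/7.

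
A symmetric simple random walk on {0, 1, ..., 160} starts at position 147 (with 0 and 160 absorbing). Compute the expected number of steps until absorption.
E[τ | X_0 = 147] = 1911

Let v_k = E[τ | X_0 = k]. Boundary: v_0 = v_160 = 0. Recurrence: v_k = 1 + (v_{k-1} + v_{k+1})/2 for 1 ≤ k ≤ 159. The particular solution to v_k − (v_{k-1} + v_{k+1})/2 = 1 is v_k = −k^2. Adding homogeneous solution A + B k and matching boundaries gives v_k = k (160 − k). Substituting k = 147: v_147 = 147 · 13 = 1911.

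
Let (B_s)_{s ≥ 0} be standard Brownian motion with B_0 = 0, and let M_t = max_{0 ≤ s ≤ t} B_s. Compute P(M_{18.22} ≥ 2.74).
P(M_{18.22} ≥ 2.74) = 2·P(B_{18.22} ≥ 2.74) = 2(1 − Φ(2.74/√18.22)) ≈ 0.5209

By the reflection principle for Brownian motion, P(M_t ≥ a) = 2 · P(B_t ≥ a) for a ≥ 0. Since B_t ~ N(0, t), P(B_t ≥ 2.74) = 1 − Φ(2.74/√t) = 1 − Φ(2.74/√18.22) = 1 − Φ(0.6419). So
  P(M_{18.22} ≥ 2.74) = 2(1 − Φ(0.6419)) ≈ 0.5209.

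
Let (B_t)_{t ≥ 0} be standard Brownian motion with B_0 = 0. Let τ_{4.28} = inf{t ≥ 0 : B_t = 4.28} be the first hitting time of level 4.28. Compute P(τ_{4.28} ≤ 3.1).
P(τ_{4.28} ≤ 3.1) = 2(1 − Φ(4.28/√3.1)) = 2(1 − Φ(2.4309)) ≈ 0.0151

By the reflection principle for standard BM, P(τ_b ≤ t) = 2 · P(B_t ≥ b). Since B_t ~ N(0, t), P(B_t ≥ 4.28) = 1 − Φ(4.28/√t) = 1 − Φ(4.28/√3.1) = 1 − Φ(2.4309) ≈ 0.00753. Doubling: P(τ_{4.28} ≤ 3.1) ≈ 2 · 0.00753 = 0.01506 ≈ 0.0151.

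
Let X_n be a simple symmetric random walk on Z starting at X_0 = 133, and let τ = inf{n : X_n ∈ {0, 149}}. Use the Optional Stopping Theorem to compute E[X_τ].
E[X_τ] = 133

X_n is a martingale and τ is a bounded-mean stopping time (indeed τ is finite a.s. with bounded expectation since the walk is in a bounded region). By the OST, E[X_τ] = E[X_0] = 133. Equivalently: E[X_τ] = 149 · P(hit 149 first) + 0 · P(hit 0 first) = 149 · (133/149) = 133.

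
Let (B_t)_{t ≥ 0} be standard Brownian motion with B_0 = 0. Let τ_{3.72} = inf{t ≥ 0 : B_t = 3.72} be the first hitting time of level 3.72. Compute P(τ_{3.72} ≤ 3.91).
P(τ_{3.72} ≤ 3.91) = 2(1 − Φ(3.72/√3.91)) = 2(1 − Φ(1.8813)) ≈ 0.0599

By the reflection principle for standard BM, P(τ_b ≤ t) = 2 · P(B_t ≥ b). Since B_t ~ N(0, t), P(B_t ≥ 3.72) = 1 − Φ(3.72/√t) = 1 − Φ(3.72/√3.91) = 1 − Φ(1.8813) ≈ 0.02997. Doubling: P(τ_{3.72} ≤ 3.91) ≈ 2 · 0.02997 = 0.05994 ≈ 0.0599.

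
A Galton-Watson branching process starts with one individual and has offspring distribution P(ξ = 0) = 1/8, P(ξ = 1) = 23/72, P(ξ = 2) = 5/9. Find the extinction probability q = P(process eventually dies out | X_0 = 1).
q = 9/40

The pgf is f(s) = 1/8 + 23/72·s + 5/9·s². The extinction probability q is the smallest fixed point of f in [0, 1]. Setting s = f(s):
  5/9·s² + (23/72 − 1)·s + 1/8 = 0
  5/9·s² − (1/8 + 5/9)·s + 1/8 = 0
which factors as (s − 1)·(5/9·s − 1/8) = 0, giving roots s = 1 and s = (1/8)/(5/9) = 9/40.
Mean offspring μ = 23/72 + 2·5/9 = 103/72 > 1 (supercritical), so q < 1. The extinction probability is the smaller root: q = (1/8)/(5/9) = 9/40.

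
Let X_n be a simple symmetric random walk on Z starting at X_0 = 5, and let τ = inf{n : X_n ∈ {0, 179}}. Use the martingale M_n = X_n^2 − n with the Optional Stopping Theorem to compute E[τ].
E[τ] = 870

M_n = X_n^2 − n is a martingale (since E[X_{n+1}^2 | F_n] = X_n^2 + 1). By OST (τ has finite mean in a bounded region), E[M_τ] = E[M_0] = X_0^2 − 0 = 5^2 = 25. Also E[M_τ] = E[X_τ^2] − E[τ]. The walk exits at 0 or 179, with P(hit 179 first) = 5/179, so E[X_τ^2] = 179^2 · 5/179 + 0 = 895. Thus E[τ] = E[X_τ^2] − E[M_τ] = 895 − 25 = 870 = 5(179 − 5) = 870.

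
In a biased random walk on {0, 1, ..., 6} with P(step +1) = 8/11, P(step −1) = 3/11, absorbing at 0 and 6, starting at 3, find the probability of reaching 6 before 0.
P(hit 6 before 0) = (1 − (3/8)^3) / (1 − (3/8)^6) = 512/539

Let u_k denote P(reach 6 before 0 | start at k). Boundary: u_0 = 0, u_6 = 1. Recurrence: u_k = 8/11·u_{k+1} + 3/11·u_{k-1} for 1 ≤ k ≤ 5. Try u_k = A + B·r^k with r = q/p = (3/11)/(8/11) = 3/8. Substitution satisfies the recurrence; boundary conditions give:
  u_k = (1 − r^k) / (1 − r^N) = (1 − (3/8)^3) / (1 − (3/8)^6) = 512/539.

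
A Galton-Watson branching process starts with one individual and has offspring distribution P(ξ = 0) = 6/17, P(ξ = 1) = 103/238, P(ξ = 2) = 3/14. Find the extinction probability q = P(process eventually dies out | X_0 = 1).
q = 1

Mean offspring μ = 0·6/17 + 1·103/238 + 2·3/14 = 205/238 ≤ 1. For μ ≤ 1 with offspring not concentrated at 1, the Galton-Watson process goes extinct almost surely, so q = 1.
(Algebraic check: The pgf is f(s) = 6/17 + 103/238·s + 3/14·s². The extinction probability q is the smallest fixed point of f in [0, 1]. Setting s = f(s):
  3/14·s² + (103/238 − 1)·s + 6/17 = 0
  3/14·s² − (6/17 + 3/14)·s + 6/17 = 0
which factors as (s − 1)·(3/14·s − 6/17) = 0, giving roots s = 1 and s = (6/17)/(3/14) = 28/17. Since 28/17 ≥ 1, the smallest root in [0, 1] is s = 1.)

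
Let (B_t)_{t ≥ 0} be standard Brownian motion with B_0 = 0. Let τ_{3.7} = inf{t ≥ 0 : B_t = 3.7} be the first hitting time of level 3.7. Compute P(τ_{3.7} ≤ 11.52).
P(τ_{3.7} ≤ 11.52) = 2(1 − Φ(3.7/√11.52)) = 2(1 − Φ(1.0901)) ≈ 0.2757

By the reflection principle for standard BM, P(τ_b ≤ t) = 2 · P(B_t ≥ b). Since B_t ~ N(0, t), P(B_t ≥ 3.7) = 1 − Φ(3.7/√t) = 1 − Φ(3.7/√11.52) = 1 − Φ(1.0901) ≈ 0.13783. Doubling: P(τ_{3.7} ≤ 11.52) ≈ 2 · 0.13783 = 0.27566 ≈ 0.2757.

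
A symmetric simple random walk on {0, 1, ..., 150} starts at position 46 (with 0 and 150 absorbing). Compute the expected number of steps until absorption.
E[τ | X_0 = 46] = 4784

Let v_k = E[τ | X_0 = k]. Boundary: v_0 = v_150 = 0. Recurrence: v_k = 1 + (v_{k-1} + v_{k+1})/2 for 1 ≤ k ≤ 149. The particular solution to v_k − (v_{k-1} + v_{k+1})/2 = 1 is v_k = −k^2. Adding homogeneous solution A + B k and matching boundaries gives v_k = k (150 − k). Substituting k = 46: v_46 = 46 · 104 = 4784.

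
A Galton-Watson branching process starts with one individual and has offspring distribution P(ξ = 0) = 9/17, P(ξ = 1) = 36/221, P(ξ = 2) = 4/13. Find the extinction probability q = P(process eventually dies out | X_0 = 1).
q = 1

Mean offspring μ = 0·9/17 + 1·36/221 + 2·4/13 = 172/221 ≤ 1. For μ ≤ 1 with offspring not concentrated at 1, the Galton-Watson process goes extinct almost surely, so q = 1.
(Algebraic check: The pgf is f(s) = 9/17 + 36/221·s + 4/13·s². The extinction probability q is the smallest fixed point of f in [0, 1]. Setting s = f(s):
  4/13·s² + (36/221 − 1)·s + 9/17 = 0
  4/13·s² − (9/17 + 4/13)·s + 9/17 = 0
which factors as (s − 1)·(4/13·s − 9/17) = 0, giving roots s = 1 and s = (9/17)/(4/13) = 117/68. Since 117/68 ≥ 1, the smallest root in [0, 1] is s = 1.)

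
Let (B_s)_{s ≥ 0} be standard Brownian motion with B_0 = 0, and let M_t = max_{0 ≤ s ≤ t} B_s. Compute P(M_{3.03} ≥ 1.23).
P(M_{3.03} ≥ 1.23) = 2·P(B_{3.03} ≥ 1.23) = 2(1 − Φ(1.23/√3.03)) ≈ 0.4798

By the reflection principle for Brownian motion, P(M_t ≥ a) = 2 · P(B_t ≥ a) for a ≥ 0. Since B_t ~ N(0, t), P(B_t ≥ 1.23) = 1 − Φ(1.23/√t) = 1 − Φ(1.23/√3.03) = 1 − Φ(0.7066). So
  P(M_{3.03} ≥ 1.23) = 2(1 − Φ(0.7066)) ≈ 0.4798.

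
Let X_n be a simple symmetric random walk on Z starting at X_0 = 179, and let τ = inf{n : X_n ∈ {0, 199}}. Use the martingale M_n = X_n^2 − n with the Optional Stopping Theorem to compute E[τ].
E[τ] = 3580

M_n = X_n^2 − n is a martingale (since E[X_{n+1}^2 | F_n] = X_n^2 + 1). By OST (τ has finite mean in a bounded region), E[M_τ] = E[M_0] = X_0^2 − 0 = 179^2 = 32041. Also E[M_τ] = E[X_τ^2] − E[τ]. The walk exits at 0 or 199, with P(hit 199 first) = 179/199, so E[X_τ^2] = 199^2 · 179/199 + 0 = 35621. Thus E[τ] = E[X_τ^2] − E[M_τ] = 35621 − 32041 = 3580 = 179(199 − 179) = 3580.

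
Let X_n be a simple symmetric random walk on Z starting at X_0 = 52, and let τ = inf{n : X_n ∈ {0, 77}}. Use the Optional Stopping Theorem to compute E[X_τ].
E[X_τ] = 52

X_n is a martingale and τ is a bounded-mean stopping time (indeed τ is finite a.s. with bounded expectation since the walk is in a bounded region). By the OST, E[X_τ] = E[X_0] = 52. Equivalently: E[X_τ] = 77 · P(hit 77 first) + 0 · P(hit 0 first) = 77 · (52/77) = 52.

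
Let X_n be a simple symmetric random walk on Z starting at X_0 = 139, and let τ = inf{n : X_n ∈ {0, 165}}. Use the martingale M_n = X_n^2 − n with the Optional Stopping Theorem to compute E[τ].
E[τ] = 3614

M_n = X_n^2 − n is a martingale (since E[X_{n+1}^2 | F_n] = X_n^2 + 1). By OST (τ has finite mean in a bounded region), E[M_τ] = E[M_0] = X_0^2 − 0 = 139^2 = 19321. Also E[M_τ] = E[X_τ^2] − E[τ]. The walk exits at 0 or 165, with P(hit 165 first) = 139/165, so E[X_τ^2] = 165^2 · 139/165 + 0 = 22935. Thus E[τ] = E[X_τ^2] − E[M_τ] = 22935 − 19321 = 3614 = 139(165 − 139) = 3614.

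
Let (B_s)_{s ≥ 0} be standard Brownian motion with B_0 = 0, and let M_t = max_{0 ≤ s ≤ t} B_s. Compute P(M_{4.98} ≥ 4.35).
P(M_{4.98} ≥ 4.35) = 2·P(B_{4.98} ≥ 4.35) = 2(1 − Φ(4.35/√4.98)) ≈ 0.0513

By the reflection principle for Brownian motion, P(M_t ≥ a) = 2 · P(B_t ≥ a) for a ≥ 0. Since B_t ~ N(0, t), P(B_t ≥ 4.35) = 1 − Φ(4.35/√t) = 1 − Φ(4.35/√4.98) = 1 − Φ(1.9493). So
  P(M_{4.98} ≥ 4.35) = 2(1 − Φ(1.9493)) ≈ 0.0513.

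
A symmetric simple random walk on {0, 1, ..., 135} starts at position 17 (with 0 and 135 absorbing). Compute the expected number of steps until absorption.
E[τ | X_0 = 17] = 2006

Let v_k = E[τ | X_0 = k]. Boundary: v_0 = v_135 = 0. Recurrence: v_k = 1 + (v_{k-1} + v_{k+1})/2 for 1 ≤ k ≤ 134. The particular solution to v_k − (v_{k-1} + v_{k+1})/2 = 1 is v_k = −k^2. Adding homogeneous solution A + B k and matching boundaries gives v_k = k (135 − k). Substituting k = 17: v_17 = 17 · 118 = 2006.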